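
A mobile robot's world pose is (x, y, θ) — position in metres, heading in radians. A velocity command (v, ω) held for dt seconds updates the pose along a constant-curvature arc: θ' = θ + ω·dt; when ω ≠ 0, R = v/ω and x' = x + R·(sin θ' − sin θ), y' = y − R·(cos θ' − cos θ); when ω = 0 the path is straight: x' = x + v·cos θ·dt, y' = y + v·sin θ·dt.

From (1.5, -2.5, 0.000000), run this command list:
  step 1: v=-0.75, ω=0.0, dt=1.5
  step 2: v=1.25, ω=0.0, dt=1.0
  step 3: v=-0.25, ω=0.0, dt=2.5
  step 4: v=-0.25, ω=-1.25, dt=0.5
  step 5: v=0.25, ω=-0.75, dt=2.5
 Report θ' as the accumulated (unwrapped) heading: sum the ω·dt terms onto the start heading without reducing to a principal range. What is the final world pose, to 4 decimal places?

step 1: θ'=0.0000 (straight) → pose (0.3750, -2.5000, 0.0000)
step 2: θ'=0.0000 (straight) → pose (1.6250, -2.5000, 0.0000)
step 3: θ'=0.0000 (straight) → pose (1.0000, -2.5000, 0.0000)
step 4: θ'=-0.6250 (R=0.2000) → pose (0.8830, -2.4622, -0.6250)
step 5: θ'=-2.5000 (R=-0.3333) → pose (0.8874, -2.9996, -2.5000)

(0.8874, -2.9996, -2.5000)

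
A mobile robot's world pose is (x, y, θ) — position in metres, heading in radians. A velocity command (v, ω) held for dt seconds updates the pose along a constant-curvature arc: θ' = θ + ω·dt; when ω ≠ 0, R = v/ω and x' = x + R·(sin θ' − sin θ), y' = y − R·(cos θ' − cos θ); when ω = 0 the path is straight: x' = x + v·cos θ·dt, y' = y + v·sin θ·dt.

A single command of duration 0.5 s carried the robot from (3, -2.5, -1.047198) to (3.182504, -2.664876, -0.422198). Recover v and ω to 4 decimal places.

Δθ = -0.422198 − -1.047198 = 0.625000
ω = Δθ/dt = 0.625000/0.5 = 1.2500
R = Δx/(sin θ' − sin θ) = 0.4000
v = R·ω = 0.4000·1.2500 = 0.5000

v = 0.5000, ω = 1.2500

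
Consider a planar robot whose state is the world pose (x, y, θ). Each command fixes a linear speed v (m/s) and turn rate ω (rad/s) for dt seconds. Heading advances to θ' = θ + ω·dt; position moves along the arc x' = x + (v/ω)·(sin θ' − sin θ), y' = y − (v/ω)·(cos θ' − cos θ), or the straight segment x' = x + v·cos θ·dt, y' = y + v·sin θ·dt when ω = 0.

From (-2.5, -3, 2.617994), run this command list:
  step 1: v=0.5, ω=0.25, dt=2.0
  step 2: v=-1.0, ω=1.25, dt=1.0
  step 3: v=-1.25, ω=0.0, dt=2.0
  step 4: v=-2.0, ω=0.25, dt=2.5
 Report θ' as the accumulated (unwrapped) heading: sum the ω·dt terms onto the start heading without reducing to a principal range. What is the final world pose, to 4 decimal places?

(-1.6800, 5.0668, 4.9930)

step 1: θ'=3.1180 (R=2.0000) → pose (-3.4528, -2.7326, 3.1180)
step 2: θ'=4.3680 (R=-0.8000) → pose (-2.6809, -2.2029, 4.3680)
step 3: θ'=4.3680 (straight) → pose (-1.8368, 0.1503, 4.3680)
step 4: θ'=4.9930 (R=-8.0000) → pose (-1.6800, 5.0668, 4.9930)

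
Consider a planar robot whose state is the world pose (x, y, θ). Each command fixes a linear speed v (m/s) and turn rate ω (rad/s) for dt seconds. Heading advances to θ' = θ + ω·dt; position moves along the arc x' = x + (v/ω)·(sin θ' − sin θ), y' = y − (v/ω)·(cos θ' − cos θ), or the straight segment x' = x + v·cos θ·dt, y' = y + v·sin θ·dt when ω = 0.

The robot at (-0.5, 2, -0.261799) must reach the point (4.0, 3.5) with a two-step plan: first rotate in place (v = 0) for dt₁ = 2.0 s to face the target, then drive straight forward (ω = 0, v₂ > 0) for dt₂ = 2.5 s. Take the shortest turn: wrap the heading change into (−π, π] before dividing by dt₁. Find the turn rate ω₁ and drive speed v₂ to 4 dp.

heading to target = atan2(3.5−2, 4−-0.5) = 0.3218
Δθ = wrap(0.3218 − -0.2618) = 0.5835; ω₁ = Δθ/dt₁ = 0.2918
distance = √((4−-0.5)² + (3.5−2)²) = 4.7434; v₂ = distance/dt₂ = 1.8974

ω₁ = 0.2918, v₂ = 1.8974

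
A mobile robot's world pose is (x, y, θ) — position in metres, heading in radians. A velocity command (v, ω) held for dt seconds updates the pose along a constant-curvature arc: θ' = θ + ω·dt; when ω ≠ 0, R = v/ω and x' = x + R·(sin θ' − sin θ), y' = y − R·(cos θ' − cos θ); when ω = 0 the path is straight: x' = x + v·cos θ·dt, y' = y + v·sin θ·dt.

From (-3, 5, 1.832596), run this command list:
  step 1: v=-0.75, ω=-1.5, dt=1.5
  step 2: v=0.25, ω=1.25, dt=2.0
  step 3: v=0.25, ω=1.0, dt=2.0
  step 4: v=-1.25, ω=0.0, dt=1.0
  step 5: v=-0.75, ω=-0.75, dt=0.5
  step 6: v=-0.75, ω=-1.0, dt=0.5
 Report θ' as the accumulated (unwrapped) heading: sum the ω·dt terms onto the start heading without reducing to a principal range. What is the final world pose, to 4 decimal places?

step 1: θ'=-0.4174 (R=0.5000) → pose (-3.6857, 4.4135, -0.4174)
step 2: θ'=2.0826 (R=0.2000) → pose (-3.4302, 4.6943, 2.0826)
step 3: θ'=4.0826 (R=0.2500) → pose (-3.8502, 4.7191, 4.0826)
step 4: θ'=4.0826 (straight) → pose (-3.1140, 5.7293, 4.0826)
step 5: θ'=3.7076 (R=1.0000) → pose (-2.8421, 5.9844, 3.7076)
step 6: θ'=3.2076 (R=0.7500) → pose (-2.4894, 6.0997, 3.2076)

(-2.4894, 6.0997, 3.2076)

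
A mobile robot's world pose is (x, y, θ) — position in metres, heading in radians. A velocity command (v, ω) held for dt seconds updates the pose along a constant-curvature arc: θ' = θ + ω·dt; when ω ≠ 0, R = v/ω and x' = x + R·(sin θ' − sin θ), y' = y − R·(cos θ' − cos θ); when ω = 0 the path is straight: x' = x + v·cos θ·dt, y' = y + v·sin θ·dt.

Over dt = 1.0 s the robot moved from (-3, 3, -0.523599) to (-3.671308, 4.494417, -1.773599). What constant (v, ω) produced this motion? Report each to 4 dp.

v = -1.7500, ω = -1.2500

Δθ = -1.773599 − -0.523599 = -1.250000
ω = Δθ/dt = -1.250000/1.0 = -1.2500
R = −Δy/(cos θ' − cos θ) = 1.4000
v = R·ω = 1.4000·-1.2500 = -1.7500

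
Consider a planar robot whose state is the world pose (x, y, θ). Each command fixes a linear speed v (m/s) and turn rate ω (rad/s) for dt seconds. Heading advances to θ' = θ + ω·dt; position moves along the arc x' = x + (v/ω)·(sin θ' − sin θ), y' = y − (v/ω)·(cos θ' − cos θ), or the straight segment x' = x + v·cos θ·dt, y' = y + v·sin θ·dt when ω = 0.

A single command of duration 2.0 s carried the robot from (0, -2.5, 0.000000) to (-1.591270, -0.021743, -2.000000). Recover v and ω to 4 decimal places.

v = -1.7500, ω = -1.0000

Δθ = -2.000000 − 0.000000 = -2.000000
ω = Δθ/dt = -2.000000/2.0 = -1.0000
R = −Δy/(cos θ' − cos θ) = 1.7500
v = R·ω = 1.7500·-1.0000 = -1.7500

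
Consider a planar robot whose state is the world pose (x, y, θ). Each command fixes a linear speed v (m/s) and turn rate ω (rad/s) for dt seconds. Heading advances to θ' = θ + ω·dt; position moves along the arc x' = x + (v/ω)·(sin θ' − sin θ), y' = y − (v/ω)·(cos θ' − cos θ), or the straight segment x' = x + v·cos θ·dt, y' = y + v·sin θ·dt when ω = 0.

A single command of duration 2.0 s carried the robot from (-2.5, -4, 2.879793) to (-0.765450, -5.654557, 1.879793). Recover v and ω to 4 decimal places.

Δθ = 1.879793 − 2.879793 = -1.000000
ω = Δθ/dt = -1.000000/2.0 = -0.5000
R = Δx/(sin θ' − sin θ) = 2.5000
v = R·ω = 2.5000·-0.5000 = -1.2500

v = -1.2500, ω = -0.5000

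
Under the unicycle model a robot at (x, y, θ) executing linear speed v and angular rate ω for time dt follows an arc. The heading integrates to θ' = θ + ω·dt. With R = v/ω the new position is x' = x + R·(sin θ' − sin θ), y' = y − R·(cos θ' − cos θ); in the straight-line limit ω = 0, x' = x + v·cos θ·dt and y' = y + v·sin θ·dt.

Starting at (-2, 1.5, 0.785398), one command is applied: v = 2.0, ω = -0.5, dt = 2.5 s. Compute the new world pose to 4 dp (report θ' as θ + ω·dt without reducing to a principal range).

(2.6207, 2.2476, -0.4646)

θ' = 0.7854 + -0.5·2.5 = -0.4646
R = v/ω = 2.0/-0.5 = -4.0000
x' = -2 + -4.0000·(sin -0.4646 − sin 0.7854) = 2.6207
y' = 1.5 − -4.0000·(cos -0.4646 − cos 0.7854) = 2.2476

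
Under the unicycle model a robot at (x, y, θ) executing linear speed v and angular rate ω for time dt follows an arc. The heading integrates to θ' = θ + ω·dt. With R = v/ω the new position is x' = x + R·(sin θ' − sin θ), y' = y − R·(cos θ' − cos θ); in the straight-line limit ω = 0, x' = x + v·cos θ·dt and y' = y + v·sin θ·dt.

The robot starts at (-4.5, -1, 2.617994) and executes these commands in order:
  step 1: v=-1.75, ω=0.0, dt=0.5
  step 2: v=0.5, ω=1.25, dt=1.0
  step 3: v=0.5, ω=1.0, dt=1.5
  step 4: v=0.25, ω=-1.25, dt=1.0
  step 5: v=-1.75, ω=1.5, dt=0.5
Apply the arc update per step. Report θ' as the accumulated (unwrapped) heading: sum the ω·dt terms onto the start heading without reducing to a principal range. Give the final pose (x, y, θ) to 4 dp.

step 1: θ'=2.6180 (straight) → pose (-3.7422, -1.4375, 2.6180)
step 2: θ'=3.8680 (R=0.4000) → pose (-4.2079, -1.4849, 3.8680)
step 3: θ'=5.3680 (R=0.5000) → pose (-4.2721, -2.1635, 5.3680)
step 4: θ'=4.1180 (R=-0.2000) → pose (-4.2650, -2.3974, 4.1180)
step 5: θ'=4.8680 (R=-1.1667) → pose (-4.0790, -1.5633, 4.8680)

(-4.0790, -1.5633, 4.8680)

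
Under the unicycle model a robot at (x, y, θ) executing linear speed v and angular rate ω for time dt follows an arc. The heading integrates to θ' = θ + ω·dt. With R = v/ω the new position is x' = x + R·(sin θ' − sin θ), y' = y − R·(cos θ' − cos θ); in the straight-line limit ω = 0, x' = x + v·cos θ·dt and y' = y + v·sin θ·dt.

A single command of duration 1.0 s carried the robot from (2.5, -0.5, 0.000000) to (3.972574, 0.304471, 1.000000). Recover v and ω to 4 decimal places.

v = 1.7500, ω = 1.0000

Δθ = 1.000000 − 0.000000 = 1.000000
ω = Δθ/dt = 1.000000/1.0 = 1.0000
R = Δx/(sin θ' − sin θ) = 1.7500
v = R·ω = 1.7500·1.0000 = 1.7500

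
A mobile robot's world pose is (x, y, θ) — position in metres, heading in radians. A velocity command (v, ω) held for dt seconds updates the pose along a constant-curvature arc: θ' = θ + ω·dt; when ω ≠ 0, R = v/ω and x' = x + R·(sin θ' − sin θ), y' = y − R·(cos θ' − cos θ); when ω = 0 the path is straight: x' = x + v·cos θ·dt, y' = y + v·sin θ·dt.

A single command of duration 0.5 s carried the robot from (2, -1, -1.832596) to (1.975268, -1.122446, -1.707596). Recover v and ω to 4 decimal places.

v = 0.2500, ω = 0.2500

Δθ = -1.707596 − -1.832596 = 0.125000
ω = Δθ/dt = 0.125000/0.5 = 0.2500
R = −Δy/(cos θ' − cos θ) = 1.0000
v = R·ω = 1.0000·0.2500 = 0.2500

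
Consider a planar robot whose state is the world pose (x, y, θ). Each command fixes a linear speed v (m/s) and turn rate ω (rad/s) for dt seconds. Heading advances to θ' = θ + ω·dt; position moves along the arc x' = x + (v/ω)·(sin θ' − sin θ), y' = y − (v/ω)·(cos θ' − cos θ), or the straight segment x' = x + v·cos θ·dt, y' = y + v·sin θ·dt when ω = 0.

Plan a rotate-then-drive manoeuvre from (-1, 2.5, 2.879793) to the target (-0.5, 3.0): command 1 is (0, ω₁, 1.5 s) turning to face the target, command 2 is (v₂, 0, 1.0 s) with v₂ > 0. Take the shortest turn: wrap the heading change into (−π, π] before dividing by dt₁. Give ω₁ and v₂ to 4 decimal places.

ω₁ = -1.3963, v₂ = 0.7071

heading to target = atan2(3−2.5, -0.5−-1) = 0.7854
Δθ = wrap(0.7854 − 2.8798) = -2.0944; ω₁ = Δθ/dt₁ = -1.3963
distance = √((-0.5−-1)² + (3−2.5)²) = 0.7071; v₂ = distance/dt₂ = 0.7071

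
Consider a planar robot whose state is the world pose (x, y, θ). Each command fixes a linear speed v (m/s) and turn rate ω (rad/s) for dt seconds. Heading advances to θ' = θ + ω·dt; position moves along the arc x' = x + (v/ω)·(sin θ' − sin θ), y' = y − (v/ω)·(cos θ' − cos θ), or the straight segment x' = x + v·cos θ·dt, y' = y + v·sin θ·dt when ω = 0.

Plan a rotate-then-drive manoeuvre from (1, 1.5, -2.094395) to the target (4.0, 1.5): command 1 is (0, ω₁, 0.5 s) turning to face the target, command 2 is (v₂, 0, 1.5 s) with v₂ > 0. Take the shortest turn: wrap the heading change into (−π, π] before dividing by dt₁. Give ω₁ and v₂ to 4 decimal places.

ω₁ = 4.1888, v₂ = 2.0000

heading to target = atan2(1.5−1.5, 4−1) = 0.0000
Δθ = wrap(0.0000 − -2.0944) = 2.0944; ω₁ = Δθ/dt₁ = 4.1888
distance = √((4−1)² + (1.5−1.5)²) = 3.0000; v₂ = distance/dt₂ = 2.0000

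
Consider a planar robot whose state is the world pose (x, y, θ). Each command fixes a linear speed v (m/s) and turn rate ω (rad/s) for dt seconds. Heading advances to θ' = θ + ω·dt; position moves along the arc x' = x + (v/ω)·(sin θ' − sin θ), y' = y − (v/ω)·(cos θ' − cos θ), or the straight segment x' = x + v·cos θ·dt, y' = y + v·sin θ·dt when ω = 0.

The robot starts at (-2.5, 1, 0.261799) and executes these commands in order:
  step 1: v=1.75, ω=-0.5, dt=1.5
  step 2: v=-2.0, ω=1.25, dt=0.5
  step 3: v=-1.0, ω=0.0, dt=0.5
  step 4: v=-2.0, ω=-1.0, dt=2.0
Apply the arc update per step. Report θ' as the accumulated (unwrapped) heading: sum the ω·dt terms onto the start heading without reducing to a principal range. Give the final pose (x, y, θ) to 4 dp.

step 1: θ'=-0.4882 (R=-3.5000) → pose (0.0475, 0.7104, -0.4882)
step 2: θ'=0.1368 (R=-1.6000) → pose (-0.9212, 0.8823, 0.1368)
step 3: θ'=0.1368 (straight) → pose (-1.4165, 0.8142, 0.1368)
step 4: θ'=-1.8632 (R=2.0000) → pose (-3.6043, 3.3720, -1.8632)

(-3.6043, 3.3720, -1.8632)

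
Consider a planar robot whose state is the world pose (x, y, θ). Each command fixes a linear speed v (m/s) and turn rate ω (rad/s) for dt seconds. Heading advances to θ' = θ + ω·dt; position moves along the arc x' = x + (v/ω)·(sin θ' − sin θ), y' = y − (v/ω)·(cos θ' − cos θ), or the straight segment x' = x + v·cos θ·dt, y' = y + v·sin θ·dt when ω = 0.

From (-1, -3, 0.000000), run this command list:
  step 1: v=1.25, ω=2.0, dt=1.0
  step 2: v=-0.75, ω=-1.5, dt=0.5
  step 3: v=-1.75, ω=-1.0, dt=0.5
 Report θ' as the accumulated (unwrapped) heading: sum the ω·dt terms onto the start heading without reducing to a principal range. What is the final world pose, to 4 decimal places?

(-0.8797, -3.2093, 0.7500)

step 1: θ'=2.0000 (R=0.6250) → pose (-0.4317, -2.1149, 2.0000)
step 2: θ'=1.2500 (R=0.5000) → pose (-0.4118, -2.4806, 1.2500)
step 3: θ'=0.7500 (R=1.7500) → pose (-0.8797, -3.2093, 0.7500)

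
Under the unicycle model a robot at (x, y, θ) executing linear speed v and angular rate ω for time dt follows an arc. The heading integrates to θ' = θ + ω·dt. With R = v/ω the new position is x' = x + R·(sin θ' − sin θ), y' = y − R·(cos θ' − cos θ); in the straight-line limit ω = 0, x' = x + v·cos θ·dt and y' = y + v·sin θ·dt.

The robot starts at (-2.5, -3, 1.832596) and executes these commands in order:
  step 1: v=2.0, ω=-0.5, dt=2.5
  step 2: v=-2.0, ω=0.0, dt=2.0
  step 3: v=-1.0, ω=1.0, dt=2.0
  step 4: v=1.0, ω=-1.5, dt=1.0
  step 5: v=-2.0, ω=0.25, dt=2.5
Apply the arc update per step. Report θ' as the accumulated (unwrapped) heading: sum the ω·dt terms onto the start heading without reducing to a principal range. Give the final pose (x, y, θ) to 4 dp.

step 1: θ'=0.5826 (R=-4.0000) → pose (-0.8371, 1.3754, 0.5826)
step 2: θ'=0.5826 (straight) → pose (-4.1772, -0.8253, 0.5826)
step 3: θ'=2.5826 (R=-1.0000) → pose (-4.1574, -2.5082, 2.5826)
step 4: θ'=1.0826 (R=-0.6667) → pose (-4.3926, -1.6303, 1.0826)
step 5: θ'=1.7076 (R=-8.0000) → pose (-5.2524, -6.4736, 1.7076)

(-5.2524, -6.4736, 1.7076)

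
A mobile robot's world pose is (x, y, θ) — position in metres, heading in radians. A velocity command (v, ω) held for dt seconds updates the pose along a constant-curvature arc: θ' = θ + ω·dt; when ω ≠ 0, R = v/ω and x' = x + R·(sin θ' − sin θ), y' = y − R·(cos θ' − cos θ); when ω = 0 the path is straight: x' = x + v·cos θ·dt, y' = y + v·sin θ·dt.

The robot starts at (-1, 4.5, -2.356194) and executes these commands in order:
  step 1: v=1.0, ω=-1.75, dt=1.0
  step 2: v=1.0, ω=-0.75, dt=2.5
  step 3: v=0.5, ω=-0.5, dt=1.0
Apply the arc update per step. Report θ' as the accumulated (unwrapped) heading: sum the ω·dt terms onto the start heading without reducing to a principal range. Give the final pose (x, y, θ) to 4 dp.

step 1: θ'=-4.1062 (R=-0.5714) → pose (-1.8737, 4.5785, -4.1062)
step 2: θ'=-5.9812 (R=-1.3333) → pose (-1.1745, 6.6111, -5.9812)
step 3: θ'=-6.4812 (R=-1.0000) → pose (-0.6803, 6.6369, -6.4812)

(-0.6803, 6.6369, -6.4812)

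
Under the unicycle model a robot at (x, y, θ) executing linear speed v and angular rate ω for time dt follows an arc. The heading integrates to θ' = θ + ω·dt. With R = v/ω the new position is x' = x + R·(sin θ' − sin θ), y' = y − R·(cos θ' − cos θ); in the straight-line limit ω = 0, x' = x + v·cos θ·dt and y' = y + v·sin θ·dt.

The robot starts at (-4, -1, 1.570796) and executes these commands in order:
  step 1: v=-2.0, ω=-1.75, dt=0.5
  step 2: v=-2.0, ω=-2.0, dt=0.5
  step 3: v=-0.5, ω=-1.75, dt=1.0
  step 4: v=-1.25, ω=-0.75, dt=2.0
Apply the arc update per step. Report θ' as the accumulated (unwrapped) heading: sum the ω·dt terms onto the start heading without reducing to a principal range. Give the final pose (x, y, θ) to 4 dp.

step 1: θ'=0.6958 (R=1.1429) → pose (-4.4103, -1.8772, 0.6958)
step 2: θ'=-0.3042 (R=1.0000) → pose (-5.3508, -2.0637, -0.3042)
step 3: θ'=-2.0542 (R=0.2857) → pose (-5.5182, -1.6583, -2.0542)
step 4: θ'=-3.5542 (R=1.6667) → pose (-3.3742, -0.9062, -3.5542)

(-3.3742, -0.9062, -3.5542)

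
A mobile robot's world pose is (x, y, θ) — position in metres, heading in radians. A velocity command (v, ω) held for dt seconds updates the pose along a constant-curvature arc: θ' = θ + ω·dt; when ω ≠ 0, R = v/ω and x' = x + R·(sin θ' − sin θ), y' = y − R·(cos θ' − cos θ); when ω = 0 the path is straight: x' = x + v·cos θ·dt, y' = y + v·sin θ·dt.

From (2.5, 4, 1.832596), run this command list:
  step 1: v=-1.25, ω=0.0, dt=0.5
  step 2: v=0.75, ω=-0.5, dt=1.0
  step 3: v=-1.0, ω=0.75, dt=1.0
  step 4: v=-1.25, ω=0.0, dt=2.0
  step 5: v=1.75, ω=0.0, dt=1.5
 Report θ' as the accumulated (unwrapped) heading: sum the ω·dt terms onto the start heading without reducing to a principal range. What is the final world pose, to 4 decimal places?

step 1: θ'=1.8326 (straight) → pose (2.6618, 3.3963, 1.8326)
step 2: θ'=1.3326 (R=-1.5000) → pose (2.6530, 4.1385, 1.3326)
step 3: θ'=2.0826 (R=-1.3333) → pose (2.7862, 3.1709, 2.0826)
step 4: θ'=2.0826 (straight) → pose (4.0106, 0.9912, 2.0826)
step 5: θ'=2.0826 (straight) → pose (2.7250, 3.2798, 2.0826)

(2.7250, 3.2798, 2.0826)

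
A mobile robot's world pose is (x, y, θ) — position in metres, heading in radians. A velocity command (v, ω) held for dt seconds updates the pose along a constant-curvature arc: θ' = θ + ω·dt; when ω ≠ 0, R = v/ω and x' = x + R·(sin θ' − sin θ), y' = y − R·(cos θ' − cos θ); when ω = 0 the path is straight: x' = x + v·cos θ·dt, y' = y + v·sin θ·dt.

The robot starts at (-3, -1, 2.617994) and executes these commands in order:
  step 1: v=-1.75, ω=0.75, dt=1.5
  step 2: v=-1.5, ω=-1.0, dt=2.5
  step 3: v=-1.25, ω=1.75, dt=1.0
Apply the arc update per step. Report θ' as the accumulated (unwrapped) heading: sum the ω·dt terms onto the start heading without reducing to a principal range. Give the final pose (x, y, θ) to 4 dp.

(2.3262, -3.5594, 2.9930)

step 1: θ'=3.7430 (R=-2.3333) → pose (-0.5131, -0.9032, 3.7430)
step 2: θ'=1.2430 (R=1.5000) → pose (1.7557, -2.6230, 1.2430)
step 3: θ'=2.9930 (R=-0.7143) → pose (2.3262, -3.5594, 2.9930)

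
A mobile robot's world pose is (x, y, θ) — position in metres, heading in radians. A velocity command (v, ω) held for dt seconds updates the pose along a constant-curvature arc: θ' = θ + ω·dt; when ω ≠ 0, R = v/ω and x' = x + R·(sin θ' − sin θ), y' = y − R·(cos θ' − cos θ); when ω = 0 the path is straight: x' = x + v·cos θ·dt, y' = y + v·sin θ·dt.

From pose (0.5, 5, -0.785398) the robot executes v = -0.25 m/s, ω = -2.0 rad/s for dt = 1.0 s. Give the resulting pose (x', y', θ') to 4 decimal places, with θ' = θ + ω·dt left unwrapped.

(0.5448, 5.2055, -2.7854)

θ' = -0.7854 + -2.0·1.0 = -2.7854
R = v/ω = -0.25/-2.0 = 0.1250
x' = 0.5 + 0.1250·(sin -2.7854 − sin -0.7854) = 0.5448
y' = 5 − 0.1250·(cos -2.7854 − cos -0.7854) = 5.2055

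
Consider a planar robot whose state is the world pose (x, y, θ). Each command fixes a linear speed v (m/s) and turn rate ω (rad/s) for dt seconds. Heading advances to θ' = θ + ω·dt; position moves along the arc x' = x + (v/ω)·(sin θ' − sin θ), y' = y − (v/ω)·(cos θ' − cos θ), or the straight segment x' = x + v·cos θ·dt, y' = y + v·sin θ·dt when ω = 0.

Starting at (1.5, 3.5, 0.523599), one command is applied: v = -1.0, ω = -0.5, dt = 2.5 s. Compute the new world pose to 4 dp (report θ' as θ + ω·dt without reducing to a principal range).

(-0.8284, 3.7369, -0.7264)

θ' = 0.5236 + -0.5·2.5 = -0.7264
R = v/ω = -1.0/-0.5 = 2.0000
x' = 1.5 + 2.0000·(sin -0.7264 − sin 0.5236) = -0.8284
y' = 3.5 − 2.0000·(cos -0.7264 − cos 0.5236) = 3.7369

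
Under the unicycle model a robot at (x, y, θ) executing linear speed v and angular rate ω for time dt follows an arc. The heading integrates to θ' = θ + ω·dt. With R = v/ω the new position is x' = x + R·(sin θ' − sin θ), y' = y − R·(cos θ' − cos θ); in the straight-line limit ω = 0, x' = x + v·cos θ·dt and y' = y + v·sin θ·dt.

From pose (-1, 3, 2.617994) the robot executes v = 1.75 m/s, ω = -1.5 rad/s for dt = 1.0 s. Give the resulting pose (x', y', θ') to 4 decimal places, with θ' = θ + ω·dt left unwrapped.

θ' = 2.6180 + -1.5·1.0 = 1.1180
R = v/ω = 1.75/-1.5 = -1.1667
x' = -1 + -1.1667·(sin 1.1180 − sin 2.6180) = -1.4658
y' = 3 − -1.1667·(cos 1.1180 − cos 2.6180) = 4.5208

(-1.4658, 4.5208, 1.1180)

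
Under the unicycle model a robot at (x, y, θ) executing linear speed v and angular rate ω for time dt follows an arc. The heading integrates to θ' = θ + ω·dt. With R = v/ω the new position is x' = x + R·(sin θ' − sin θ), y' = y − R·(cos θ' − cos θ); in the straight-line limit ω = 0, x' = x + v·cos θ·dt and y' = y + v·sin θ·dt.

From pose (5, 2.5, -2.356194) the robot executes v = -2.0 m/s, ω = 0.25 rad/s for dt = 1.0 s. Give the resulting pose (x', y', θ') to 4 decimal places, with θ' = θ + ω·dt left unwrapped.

(6.2237, 4.0754, -2.1062)

θ' = -2.3562 + 0.25·1.0 = -2.1062
R = v/ω = -2.0/0.25 = -8.0000
x' = 5 + -8.0000·(sin -2.1062 − sin -2.3562) = 6.2237
y' = 2.5 − -8.0000·(cos -2.1062 − cos -2.3562) = 4.0754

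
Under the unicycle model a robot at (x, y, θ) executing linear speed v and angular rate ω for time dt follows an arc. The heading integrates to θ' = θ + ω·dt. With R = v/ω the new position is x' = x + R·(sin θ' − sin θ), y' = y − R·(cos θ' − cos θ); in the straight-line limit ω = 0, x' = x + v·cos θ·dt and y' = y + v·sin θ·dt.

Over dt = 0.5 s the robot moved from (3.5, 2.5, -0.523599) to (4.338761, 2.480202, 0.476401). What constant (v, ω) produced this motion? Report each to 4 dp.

Δθ = 0.476401 − -0.523599 = 1.000000
ω = Δθ/dt = 1.000000/0.5 = 2.0000
R = Δx/(sin θ' − sin θ) = 0.8750
v = R·ω = 0.8750·2.0000 = 1.7500

v = 1.7500, ω = 2.0000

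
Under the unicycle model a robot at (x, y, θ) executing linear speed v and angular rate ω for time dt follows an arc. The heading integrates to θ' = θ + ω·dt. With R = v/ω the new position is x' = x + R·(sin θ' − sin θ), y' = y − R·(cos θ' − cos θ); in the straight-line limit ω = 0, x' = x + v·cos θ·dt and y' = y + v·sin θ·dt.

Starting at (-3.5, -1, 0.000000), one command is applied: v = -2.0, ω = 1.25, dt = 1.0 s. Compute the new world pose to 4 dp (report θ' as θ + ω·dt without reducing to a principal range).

θ' = 0.0000 + 1.25·1.0 = 1.2500
R = v/ω = -2.0/1.25 = -1.6000
x' = -3.5 + -1.6000·(sin 1.2500 − sin 0.0000) = -5.0184
y' = -1 − -1.6000·(cos 1.2500 − cos 0.0000) = -2.0955

(-5.0184, -2.0955, 1.2500)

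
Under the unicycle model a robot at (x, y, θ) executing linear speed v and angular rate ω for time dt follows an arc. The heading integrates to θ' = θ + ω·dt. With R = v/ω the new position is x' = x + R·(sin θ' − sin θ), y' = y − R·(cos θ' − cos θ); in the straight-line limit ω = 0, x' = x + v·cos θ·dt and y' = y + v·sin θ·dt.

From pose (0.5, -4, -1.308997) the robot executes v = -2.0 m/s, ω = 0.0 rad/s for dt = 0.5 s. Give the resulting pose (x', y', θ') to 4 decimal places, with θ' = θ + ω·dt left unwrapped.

(0.2412, -3.0341, -1.3090)

θ' = -1.3090 + 0.0·0.5 = -1.3090
ω = 0 → straight: x' = 0.5 + -2.0·cos(-1.3090)·0.5 = 0.2412
y' = -4 + -2.0·sin(-1.3090)·0.5 = -3.0341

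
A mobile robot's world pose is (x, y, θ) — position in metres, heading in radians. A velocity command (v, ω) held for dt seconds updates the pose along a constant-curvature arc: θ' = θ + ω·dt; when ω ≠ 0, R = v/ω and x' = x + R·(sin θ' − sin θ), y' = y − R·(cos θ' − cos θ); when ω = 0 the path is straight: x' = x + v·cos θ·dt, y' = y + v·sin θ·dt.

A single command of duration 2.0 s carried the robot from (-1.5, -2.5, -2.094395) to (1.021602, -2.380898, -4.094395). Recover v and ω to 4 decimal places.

v = -1.5000, ω = -1.0000

Δθ = -4.094395 − -2.094395 = -2.000000
ω = Δθ/dt = -2.000000/2.0 = -1.0000
R = Δx/(sin θ' − sin θ) = 1.5000
v = R·ω = 1.5000·-1.0000 = -1.5000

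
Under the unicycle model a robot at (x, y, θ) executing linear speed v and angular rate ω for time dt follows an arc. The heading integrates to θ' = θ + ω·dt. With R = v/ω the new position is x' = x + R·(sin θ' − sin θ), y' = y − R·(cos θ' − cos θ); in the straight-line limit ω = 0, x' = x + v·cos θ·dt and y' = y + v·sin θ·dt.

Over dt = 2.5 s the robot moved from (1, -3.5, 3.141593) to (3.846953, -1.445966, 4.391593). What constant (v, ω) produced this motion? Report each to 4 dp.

Δθ = 4.391593 − 3.141593 = 1.250000
ω = Δθ/dt = 1.250000/2.5 = 0.5000
R = Δx/(sin θ' − sin θ) = -3.0000
v = R·ω = -3.0000·0.5000 = -1.5000

v = -1.5000, ω = 0.5000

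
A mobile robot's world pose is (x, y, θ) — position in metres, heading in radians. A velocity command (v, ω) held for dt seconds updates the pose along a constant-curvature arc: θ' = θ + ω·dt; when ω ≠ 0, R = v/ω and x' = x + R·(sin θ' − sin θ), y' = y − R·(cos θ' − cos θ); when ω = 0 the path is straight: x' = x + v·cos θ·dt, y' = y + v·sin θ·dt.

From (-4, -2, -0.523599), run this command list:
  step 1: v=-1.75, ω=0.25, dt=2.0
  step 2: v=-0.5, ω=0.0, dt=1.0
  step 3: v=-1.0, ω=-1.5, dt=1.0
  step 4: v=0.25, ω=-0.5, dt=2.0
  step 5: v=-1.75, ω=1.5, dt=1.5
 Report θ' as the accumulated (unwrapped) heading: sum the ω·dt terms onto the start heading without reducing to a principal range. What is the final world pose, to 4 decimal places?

step 1: θ'=-0.0236 (R=-7.0000) → pose (-7.3348, -1.0641, -0.0236)
step 2: θ'=-0.0236 (straight) → pose (-7.8347, -1.0523, -0.0236)
step 3: θ'=-1.5236 (R=0.6667) → pose (-8.4849, -0.4173, -1.5236)
step 4: θ'=-2.5236 (R=-0.5000) → pose (-8.6946, -0.8484, -2.5236)
step 5: θ'=-0.2736 (R=-1.1667) → pose (-9.0554, 1.2257, -0.2736)

(-9.0554, 1.2257, -0.2736)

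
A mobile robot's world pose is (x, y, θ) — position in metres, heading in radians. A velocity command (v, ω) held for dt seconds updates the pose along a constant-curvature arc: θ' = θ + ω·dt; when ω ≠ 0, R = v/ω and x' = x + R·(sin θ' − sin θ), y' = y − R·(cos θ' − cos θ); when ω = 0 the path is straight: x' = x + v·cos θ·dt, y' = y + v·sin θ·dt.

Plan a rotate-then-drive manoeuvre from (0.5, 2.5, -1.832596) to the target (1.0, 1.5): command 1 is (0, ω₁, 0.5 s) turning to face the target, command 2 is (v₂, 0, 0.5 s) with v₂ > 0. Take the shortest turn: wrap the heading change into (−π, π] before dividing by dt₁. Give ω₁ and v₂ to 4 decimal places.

ω₁ = 1.4509, v₂ = 2.2361

heading to target = atan2(1.5−2.5, 1−0.5) = -1.1071
Δθ = wrap(-1.1071 − -1.8326) = 0.7254; ω₁ = Δθ/dt₁ = 1.4509
distance = √((1−0.5)² + (1.5−2.5)²) = 1.1180; v₂ = distance/dt₂ = 2.2361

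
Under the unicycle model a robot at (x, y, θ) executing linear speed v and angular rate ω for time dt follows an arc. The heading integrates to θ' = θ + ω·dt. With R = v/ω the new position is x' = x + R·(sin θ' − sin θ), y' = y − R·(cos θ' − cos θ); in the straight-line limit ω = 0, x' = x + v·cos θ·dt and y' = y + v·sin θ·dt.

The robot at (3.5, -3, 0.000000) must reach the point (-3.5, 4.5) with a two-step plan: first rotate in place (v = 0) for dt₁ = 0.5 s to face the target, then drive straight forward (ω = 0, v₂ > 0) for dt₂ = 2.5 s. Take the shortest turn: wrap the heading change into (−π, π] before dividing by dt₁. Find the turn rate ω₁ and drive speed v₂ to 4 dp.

heading to target = atan2(4.5−-3, -3.5−3.5) = 2.3217
Δθ = wrap(2.3217 − 0.0000) = 2.3217; ω₁ = Δθ/dt₁ = 4.6435
distance = √((-3.5−3.5)² + (4.5−-3)²) = 10.2591; v₂ = distance/dt₂ = 4.1037

ω₁ = 4.6435, v₂ = 4.1037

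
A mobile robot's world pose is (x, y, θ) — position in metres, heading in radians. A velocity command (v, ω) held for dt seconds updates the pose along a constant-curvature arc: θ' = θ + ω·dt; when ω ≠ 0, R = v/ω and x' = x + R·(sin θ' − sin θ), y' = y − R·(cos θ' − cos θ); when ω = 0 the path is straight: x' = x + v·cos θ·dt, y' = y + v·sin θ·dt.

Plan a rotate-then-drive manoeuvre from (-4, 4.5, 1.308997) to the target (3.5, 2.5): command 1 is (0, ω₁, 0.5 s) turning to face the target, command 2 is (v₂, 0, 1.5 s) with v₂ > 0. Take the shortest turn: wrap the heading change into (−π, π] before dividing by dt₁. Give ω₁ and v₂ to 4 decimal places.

heading to target = atan2(2.5−4.5, 3.5−-4) = -0.2606
Δθ = wrap(-0.2606 − 1.3090) = -1.5696; ω₁ = Δθ/dt₁ = -3.1392
distance = √((3.5−-4)² + (2.5−4.5)²) = 7.7621; v₂ = distance/dt₂ = 5.1747

ω₁ = -3.1392, v₂ = 5.1747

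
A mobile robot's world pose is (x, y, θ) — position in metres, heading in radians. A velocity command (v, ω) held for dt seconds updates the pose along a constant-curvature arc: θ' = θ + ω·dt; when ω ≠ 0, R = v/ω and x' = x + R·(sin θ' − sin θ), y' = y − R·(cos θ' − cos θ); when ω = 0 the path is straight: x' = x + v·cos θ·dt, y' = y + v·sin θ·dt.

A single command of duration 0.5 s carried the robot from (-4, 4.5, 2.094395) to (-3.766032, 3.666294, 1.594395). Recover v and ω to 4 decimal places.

v = -1.7500, ω = -1.0000

Δθ = 1.594395 − 2.094395 = -0.500000
ω = Δθ/dt = -0.500000/0.5 = -1.0000
R = −Δy/(cos θ' − cos θ) = 1.7500
v = R·ω = 1.7500·-1.0000 = -1.7500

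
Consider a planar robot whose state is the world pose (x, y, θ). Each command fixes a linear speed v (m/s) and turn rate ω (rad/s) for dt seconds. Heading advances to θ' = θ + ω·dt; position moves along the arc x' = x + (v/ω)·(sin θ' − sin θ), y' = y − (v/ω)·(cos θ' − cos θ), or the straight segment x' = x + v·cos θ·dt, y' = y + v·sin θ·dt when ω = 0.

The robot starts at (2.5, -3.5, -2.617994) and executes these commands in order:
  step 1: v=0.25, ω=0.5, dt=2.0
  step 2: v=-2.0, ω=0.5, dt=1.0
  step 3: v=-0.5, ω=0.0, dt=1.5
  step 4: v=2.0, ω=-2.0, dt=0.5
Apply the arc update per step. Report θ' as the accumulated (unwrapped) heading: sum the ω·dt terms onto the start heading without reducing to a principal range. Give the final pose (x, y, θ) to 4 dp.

(1.4786, -2.2541, -2.1180)

step 1: θ'=-1.6180 (R=0.5000) → pose (2.2506, -3.9094, -1.6180)
step 2: θ'=-1.1180 (R=-4.0000) → pose (1.8519, -1.9708, -1.1180)
step 3: θ'=-1.1180 (straight) → pose (1.5238, -1.2963, -1.1180)
step 4: θ'=-2.1180 (R=-1.0000) → pose (1.4786, -2.2541, -2.1180)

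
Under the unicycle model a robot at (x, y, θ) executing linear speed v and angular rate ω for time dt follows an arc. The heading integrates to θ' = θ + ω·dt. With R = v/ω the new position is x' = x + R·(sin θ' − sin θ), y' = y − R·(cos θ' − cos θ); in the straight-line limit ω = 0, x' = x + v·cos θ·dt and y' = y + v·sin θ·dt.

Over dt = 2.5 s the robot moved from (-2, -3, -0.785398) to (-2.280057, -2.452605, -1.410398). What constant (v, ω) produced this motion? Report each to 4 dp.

v = -0.2500, ω = -0.2500

Δθ = -1.410398 − -0.785398 = -0.625000
ω = Δθ/dt = -0.625000/2.5 = -0.2500
R = −Δy/(cos θ' − cos θ) = 1.0000
v = R·ω = 1.0000·-0.2500 = -0.2500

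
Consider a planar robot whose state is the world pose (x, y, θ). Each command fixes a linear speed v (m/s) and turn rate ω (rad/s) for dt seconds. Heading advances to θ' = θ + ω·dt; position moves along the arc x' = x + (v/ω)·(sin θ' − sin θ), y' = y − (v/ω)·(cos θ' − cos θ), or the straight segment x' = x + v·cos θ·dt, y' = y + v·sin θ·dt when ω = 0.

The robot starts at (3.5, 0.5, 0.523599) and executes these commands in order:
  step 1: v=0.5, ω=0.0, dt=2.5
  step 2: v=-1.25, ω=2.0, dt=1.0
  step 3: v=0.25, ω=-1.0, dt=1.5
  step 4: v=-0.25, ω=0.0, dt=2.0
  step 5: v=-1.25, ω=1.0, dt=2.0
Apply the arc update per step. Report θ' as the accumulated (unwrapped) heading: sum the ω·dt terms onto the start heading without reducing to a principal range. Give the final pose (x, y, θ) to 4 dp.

step 1: θ'=0.5236 (straight) → pose (4.5825, 1.1250, 0.5236)
step 2: θ'=2.5236 (R=-0.6250) → pose (4.5329, 0.0743, 2.5236)
step 3: θ'=1.0236 (R=-0.2500) → pose (4.4643, 0.4082, 1.0236)
step 4: θ'=1.0236 (straight) → pose (4.2041, -0.0188, 1.0236)
step 5: θ'=3.0236 (R=-1.2500) → pose (5.1244, -1.9105, 3.0236)

(5.1244, -1.9105, 3.0236)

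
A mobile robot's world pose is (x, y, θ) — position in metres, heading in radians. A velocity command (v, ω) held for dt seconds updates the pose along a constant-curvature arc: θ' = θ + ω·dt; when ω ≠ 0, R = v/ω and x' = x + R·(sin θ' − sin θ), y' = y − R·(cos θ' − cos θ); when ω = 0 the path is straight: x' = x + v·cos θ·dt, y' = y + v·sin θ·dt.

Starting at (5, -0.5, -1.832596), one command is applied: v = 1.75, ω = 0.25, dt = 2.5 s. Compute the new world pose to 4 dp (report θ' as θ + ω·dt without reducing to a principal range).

θ' = -1.8326 + 0.25·2.5 = -1.2076
R = v/ω = 1.75/0.25 = 7.0000
x' = 5 + 7.0000·(sin -1.2076 − sin -1.8326) = 5.2181
y' = -0.5 − 7.0000·(cos -1.2076 − cos -1.8326) = -4.7986

(5.2181, -4.7986, -1.2076)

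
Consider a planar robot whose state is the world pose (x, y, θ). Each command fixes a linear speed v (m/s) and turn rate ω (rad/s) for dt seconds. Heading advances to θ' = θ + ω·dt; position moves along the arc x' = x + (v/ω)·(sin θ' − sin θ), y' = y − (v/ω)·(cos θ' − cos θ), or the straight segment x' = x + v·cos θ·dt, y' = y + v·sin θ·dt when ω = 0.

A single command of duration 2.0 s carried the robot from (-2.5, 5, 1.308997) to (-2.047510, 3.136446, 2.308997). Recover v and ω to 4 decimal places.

v = -1.0000, ω = 0.5000

Δθ = 2.308997 − 1.308997 = 1.000000
ω = Δθ/dt = 1.000000/2.0 = 0.5000
R = −Δy/(cos θ' − cos θ) = -2.0000
v = R·ω = -2.0000·0.5000 = -1.0000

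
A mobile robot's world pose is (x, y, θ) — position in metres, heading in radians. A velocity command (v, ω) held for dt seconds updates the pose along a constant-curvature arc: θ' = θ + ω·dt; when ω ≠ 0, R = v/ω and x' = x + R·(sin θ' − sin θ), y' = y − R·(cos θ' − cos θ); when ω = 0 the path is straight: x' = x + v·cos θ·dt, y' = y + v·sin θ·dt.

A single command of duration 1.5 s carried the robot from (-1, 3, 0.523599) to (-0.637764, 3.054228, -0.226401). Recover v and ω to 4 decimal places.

Δθ = -0.226401 − 0.523599 = -0.750000
ω = Δθ/dt = -0.750000/1.5 = -0.5000
R = Δx/(sin θ' − sin θ) = -0.5000
v = R·ω = -0.5000·-0.5000 = 0.2500

v = 0.2500, ω = -0.5000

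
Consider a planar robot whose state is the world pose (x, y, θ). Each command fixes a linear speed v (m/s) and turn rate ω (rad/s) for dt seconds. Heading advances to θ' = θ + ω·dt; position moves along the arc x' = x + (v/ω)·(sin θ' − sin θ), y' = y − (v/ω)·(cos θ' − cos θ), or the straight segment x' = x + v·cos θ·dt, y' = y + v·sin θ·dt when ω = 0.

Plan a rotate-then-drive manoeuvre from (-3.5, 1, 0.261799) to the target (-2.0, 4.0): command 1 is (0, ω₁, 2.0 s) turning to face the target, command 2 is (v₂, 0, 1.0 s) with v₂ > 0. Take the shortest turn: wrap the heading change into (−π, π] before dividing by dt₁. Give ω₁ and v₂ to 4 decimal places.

ω₁ = 0.4227, v₂ = 3.3541

heading to target = atan2(4−1, -2−-3.5) = 1.1071
Δθ = wrap(1.1071 − 0.2618) = 0.8453; ω₁ = Δθ/dt₁ = 0.4227
distance = √((-2−-3.5)² + (4−1)²) = 3.3541; v₂ = distance/dt₂ = 3.3541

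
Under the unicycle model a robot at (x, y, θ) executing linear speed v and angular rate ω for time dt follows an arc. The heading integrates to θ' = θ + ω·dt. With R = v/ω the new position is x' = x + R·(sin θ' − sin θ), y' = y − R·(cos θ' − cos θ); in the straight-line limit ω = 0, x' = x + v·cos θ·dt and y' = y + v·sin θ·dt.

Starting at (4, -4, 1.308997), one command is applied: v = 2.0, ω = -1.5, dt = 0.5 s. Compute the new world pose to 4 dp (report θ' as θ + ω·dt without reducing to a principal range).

(4.5808, -3.2147, 0.5590)

θ' = 1.3090 + -1.5·0.5 = 0.5590
R = v/ω = 2.0/-1.5 = -1.3333
x' = 4 + -1.3333·(sin 0.5590 − sin 1.3090) = 4.5808
y' = -4 − -1.3333·(cos 0.5590 − cos 1.3090) = -3.2147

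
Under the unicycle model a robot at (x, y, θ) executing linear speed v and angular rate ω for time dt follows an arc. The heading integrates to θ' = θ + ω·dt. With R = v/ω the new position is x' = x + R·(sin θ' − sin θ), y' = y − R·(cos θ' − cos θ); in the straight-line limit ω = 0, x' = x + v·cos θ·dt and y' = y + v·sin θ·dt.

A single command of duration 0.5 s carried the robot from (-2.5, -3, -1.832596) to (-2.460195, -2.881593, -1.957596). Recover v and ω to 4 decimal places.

Δθ = -1.957596 − -1.832596 = -0.125000
ω = Δθ/dt = -0.125000/0.5 = -0.2500
R = −Δy/(cos θ' − cos θ) = 1.0000
v = R·ω = 1.0000·-0.2500 = -0.2500

v = -0.2500, ω = -0.2500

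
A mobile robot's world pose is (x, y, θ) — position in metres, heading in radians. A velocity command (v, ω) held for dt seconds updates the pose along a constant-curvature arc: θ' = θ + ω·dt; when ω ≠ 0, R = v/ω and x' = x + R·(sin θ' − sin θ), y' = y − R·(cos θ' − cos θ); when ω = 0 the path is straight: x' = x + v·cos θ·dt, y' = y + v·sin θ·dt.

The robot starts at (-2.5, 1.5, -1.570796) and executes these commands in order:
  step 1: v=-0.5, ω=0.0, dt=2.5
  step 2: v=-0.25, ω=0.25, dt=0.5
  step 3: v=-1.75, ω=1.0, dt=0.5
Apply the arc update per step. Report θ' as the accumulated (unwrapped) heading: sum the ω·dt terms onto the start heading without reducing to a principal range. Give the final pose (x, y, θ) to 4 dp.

(-2.8250, 3.6804, -0.9458)

step 1: θ'=-1.5708 (straight) → pose (-2.5000, 2.7500, -1.5708)
step 2: θ'=-1.4458 (R=-1.0000) → pose (-2.5078, 2.8747, -1.4458)
step 3: θ'=-0.9458 (R=-1.7500) → pose (-2.8250, 3.6804, -0.9458)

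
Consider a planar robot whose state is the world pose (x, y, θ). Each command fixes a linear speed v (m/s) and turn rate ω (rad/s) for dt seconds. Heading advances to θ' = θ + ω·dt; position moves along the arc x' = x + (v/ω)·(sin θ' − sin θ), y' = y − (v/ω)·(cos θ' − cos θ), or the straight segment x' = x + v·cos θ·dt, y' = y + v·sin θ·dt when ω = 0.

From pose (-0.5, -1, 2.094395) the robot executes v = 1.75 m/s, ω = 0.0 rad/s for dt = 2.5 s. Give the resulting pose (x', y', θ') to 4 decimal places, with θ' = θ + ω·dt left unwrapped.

(-2.6875, 2.7889, 2.0944)

θ' = 2.0944 + 0.0·2.5 = 2.0944
ω = 0 → straight: x' = -0.5 + 1.75·cos(2.0944)·2.5 = -2.6875
y' = -1 + 1.75·sin(2.0944)·2.5 = 2.7889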